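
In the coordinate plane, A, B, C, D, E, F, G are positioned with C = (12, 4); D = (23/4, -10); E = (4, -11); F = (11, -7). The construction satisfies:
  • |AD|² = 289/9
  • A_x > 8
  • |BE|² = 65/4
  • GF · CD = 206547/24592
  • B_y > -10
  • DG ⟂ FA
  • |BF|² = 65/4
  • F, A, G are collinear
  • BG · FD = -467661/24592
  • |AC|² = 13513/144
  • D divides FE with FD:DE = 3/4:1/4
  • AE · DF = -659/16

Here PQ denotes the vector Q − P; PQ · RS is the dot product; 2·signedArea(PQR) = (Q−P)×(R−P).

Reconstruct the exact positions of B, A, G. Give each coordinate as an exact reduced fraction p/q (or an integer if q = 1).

1. A_x = 101/12  [line -21/4·x + -3·y + 467/16 = 0 ∩ |AC|² = 13513/144]
2. A_y = -5  [line -21/4·x + -3·y + 467/16 = 0 ∩ |AC|² = 13513/144]
   → A = (101/12, -5)
3. G_x = 56375/6148  [F, A, G are collinear ∩ DG ⟂ FA]
4. G_y = -8581/1537  [F, A, G are collinear ∩ DG ⟂ FA]
   → G = (56375/6148, -8581/1537)
5. B_x = 15/2  [line 21/4·x + 3·y + -99/8 = 0 ∩ |BF|² = 65/4]
6. B_y = -9  [line 21/4·x + 3·y + -99/8 = 0 ∩ |BF|² = 65/4]
   → B = (15/2, -9)

A = (101/12, -5)
B = (15/2, -9)
G = (56375/6148, -8581/1537)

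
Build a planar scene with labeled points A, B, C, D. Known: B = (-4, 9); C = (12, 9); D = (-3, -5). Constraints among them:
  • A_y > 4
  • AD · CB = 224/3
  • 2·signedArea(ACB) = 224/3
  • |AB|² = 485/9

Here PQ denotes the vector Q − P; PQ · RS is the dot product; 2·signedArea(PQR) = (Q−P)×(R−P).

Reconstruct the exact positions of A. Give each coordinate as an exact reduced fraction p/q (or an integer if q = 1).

1. A_x = 5/3  [2·signedArea(ACB) = 224/3 ∩ AD · CB = 224/3]
2. A_y = 13/3  [2·signedArea(ACB) = 224/3 ∩ AD · CB = 224/3]
   → A = (5/3, 13/3)

A = (5/3, 13/3)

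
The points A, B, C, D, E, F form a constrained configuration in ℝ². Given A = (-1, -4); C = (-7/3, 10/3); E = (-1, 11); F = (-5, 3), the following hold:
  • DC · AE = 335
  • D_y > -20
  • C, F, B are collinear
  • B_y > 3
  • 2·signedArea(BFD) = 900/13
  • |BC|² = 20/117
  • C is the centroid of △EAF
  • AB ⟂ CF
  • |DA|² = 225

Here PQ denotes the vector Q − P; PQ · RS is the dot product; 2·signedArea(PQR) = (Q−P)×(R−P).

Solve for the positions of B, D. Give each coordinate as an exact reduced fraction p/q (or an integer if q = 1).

1. B_x = -25/13  [C, F, B are collinear ∩ AB ⟂ CF]
2. B_y = 44/13  [C, F, B are collinear ∩ AB ⟂ CF]
   → B = (-25/13, 44/13)
3. D_x = -1  [DC · AE = 335 ∩ 2·signedArea(BFD) = 900/13]
4. D_y = -19  [DC · AE = 335 ∩ 2·signedArea(BFD) = 900/13]
   → D = (-1, -19)

B = (-25/13, 44/13)
D = (-1, -19)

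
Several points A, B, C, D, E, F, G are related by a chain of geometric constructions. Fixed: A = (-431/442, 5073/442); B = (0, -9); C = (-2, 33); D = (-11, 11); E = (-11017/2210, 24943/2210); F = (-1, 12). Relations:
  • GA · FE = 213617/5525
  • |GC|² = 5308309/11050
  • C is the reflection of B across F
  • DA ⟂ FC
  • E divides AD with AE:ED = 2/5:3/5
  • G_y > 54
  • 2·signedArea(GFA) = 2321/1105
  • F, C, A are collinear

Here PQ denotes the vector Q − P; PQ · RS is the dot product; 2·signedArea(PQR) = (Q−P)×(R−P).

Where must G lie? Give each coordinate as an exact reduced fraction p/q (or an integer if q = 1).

G = (2177/2210, 120917/2210)

1. G_x = 2177/2210  [2·signedArea(GFA) = 2321/1105 ∩ GA · FE = 213617/5525]
2. G_y = 120917/2210  [2·signedArea(GFA) = 2321/1105 ∩ GA · FE = 213617/5525]
   → G = (2177/2210, 120917/2210)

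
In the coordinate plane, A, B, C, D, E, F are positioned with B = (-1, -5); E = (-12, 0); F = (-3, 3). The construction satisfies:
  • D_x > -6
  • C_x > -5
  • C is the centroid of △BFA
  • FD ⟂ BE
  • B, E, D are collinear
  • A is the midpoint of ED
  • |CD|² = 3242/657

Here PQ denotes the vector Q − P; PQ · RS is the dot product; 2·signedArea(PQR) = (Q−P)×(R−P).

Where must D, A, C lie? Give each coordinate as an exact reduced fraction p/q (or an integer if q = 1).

A = (-645/73, -105/73)
C = (-937/219, -251/219)
D = (-414/73, -210/73)

1. D_x = -414/73  [B, E, D are collinear ∩ FD ⟂ BE]
2. D_y = -210/73  [B, E, D are collinear ∩ FD ⟂ BE]
   → D = (-414/73, -210/73)
3. A_x = -645/73  [A is the midpoint of ED]
4. A_y = -105/73  [A is the midpoint of ED]
   → A = (-645/73, -105/73)
5. C_x = -937/219  [C is the centroid of △BFA]
6. C_y = -251/219  [C is the centroid of △BFA]
   → C = (-937/219, -251/219)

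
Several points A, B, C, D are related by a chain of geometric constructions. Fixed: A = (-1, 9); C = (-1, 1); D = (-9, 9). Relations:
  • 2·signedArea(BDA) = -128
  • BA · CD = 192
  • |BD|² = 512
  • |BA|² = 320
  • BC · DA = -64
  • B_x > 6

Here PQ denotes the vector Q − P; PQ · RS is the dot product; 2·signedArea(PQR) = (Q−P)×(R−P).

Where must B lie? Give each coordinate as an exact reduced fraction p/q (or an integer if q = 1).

1. B_x = 7  [BC · DA = -64 ∩ 2·signedArea(BDA) = -128]
2. B_y = -7  [BC · DA = -64 ∩ 2·signedArea(BDA) = -128]
   → B = (7, -7)

B = (7, -7)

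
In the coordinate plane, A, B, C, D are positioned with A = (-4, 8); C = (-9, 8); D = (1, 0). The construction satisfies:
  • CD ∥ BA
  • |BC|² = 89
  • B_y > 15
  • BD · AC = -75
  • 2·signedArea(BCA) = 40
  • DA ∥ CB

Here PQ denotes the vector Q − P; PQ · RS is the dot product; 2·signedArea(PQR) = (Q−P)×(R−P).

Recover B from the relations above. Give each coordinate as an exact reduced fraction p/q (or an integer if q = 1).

1. B_x = -14  [CD ∥ BA ∩ DA ∥ CB]
2. B_y = 16  [CD ∥ BA ∩ DA ∥ CB]
   → B = (-14, 16)

B = (-14, 16)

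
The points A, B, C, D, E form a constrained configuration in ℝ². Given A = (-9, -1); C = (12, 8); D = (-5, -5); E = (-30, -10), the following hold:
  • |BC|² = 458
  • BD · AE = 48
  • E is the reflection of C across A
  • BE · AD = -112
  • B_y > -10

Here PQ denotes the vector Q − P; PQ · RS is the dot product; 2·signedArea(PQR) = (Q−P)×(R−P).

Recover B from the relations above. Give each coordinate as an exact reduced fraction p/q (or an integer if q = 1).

B = (-1, -9)

1. B_x = -1  [BE · AD = -112 ∩ BD · AE = 48]
2. B_y = -9  [BE · AD = -112 ∩ BD · AE = 48]
   → B = (-1, -9)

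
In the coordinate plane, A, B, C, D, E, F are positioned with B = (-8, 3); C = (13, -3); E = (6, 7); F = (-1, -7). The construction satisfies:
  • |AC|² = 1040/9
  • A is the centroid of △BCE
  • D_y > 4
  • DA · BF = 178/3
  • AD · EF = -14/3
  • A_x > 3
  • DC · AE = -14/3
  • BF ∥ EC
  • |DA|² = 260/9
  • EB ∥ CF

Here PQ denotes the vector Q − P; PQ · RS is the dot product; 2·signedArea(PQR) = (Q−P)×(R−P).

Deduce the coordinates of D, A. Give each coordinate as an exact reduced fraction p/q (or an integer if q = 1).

1. A_x = 11/3  [A is the centroid of △BCE]
2. A_y = 7/3  [A is the centroid of △BCE]
   → A = (11/3, 7/3)
3. D_x = -1  [DC · AE = -14/3 ∩ DA · BF = 178/3]
4. D_y = 5  [DC · AE = -14/3 ∩ DA · BF = 178/3]
   → D = (-1, 5)

A = (11/3, 7/3)
D = (-1, 5)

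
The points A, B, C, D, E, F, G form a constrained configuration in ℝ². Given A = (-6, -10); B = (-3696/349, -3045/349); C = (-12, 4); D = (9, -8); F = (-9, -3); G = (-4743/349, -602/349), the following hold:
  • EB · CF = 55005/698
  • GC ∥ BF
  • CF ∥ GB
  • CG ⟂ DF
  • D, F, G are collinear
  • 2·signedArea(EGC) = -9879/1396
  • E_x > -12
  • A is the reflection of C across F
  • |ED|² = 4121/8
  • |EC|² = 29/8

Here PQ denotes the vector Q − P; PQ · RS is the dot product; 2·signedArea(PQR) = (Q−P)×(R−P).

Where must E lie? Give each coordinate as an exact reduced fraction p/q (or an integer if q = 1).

1. E_x = -45/4  [2·signedArea(EGC) = -9879/1396 ∩ EB · CF = 55005/698]
2. E_y = 9/4  [2·signedArea(EGC) = -9879/1396 ∩ EB · CF = 55005/698]
   → E = (-45/4, 9/4)

E = (-45/4, 9/4)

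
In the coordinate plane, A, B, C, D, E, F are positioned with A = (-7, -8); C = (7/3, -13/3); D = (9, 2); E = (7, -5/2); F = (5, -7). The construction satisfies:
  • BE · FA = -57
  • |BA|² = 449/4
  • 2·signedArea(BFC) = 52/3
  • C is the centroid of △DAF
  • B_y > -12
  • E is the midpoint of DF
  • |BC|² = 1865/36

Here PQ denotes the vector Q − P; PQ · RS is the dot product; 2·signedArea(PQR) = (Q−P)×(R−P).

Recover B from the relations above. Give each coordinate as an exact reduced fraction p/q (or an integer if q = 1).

1. B_x = 3  [2·signedArea(BFC) = 52/3 ∩ BE · FA = -57]
2. B_y = -23/2  [2·signedArea(BFC) = 52/3 ∩ BE · FA = -57]
   → B = (3, -23/2)

B = (3, -23/2)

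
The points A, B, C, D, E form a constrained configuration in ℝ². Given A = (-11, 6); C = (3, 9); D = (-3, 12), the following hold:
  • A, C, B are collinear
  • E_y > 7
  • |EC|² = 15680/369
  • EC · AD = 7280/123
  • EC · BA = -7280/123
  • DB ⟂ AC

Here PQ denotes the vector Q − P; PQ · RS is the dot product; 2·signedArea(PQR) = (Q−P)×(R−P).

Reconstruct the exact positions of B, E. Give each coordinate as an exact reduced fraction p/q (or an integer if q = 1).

B = (-87/41, 324/41)
E = (-415/123, 313/41)

1. B_x = -87/41  [A, C, B are collinear ∩ DB ⟂ AC]
2. B_y = 324/41  [A, C, B are collinear ∩ DB ⟂ AC]
   → B = (-87/41, 324/41)
3. E_x = -415/123  [EC · BA = -7280/123 ∩ EC · AD = 7280/123]
4. E_y = 313/41  [EC · BA = -7280/123 ∩ EC · AD = 7280/123]
   → E = (-415/123, 313/41)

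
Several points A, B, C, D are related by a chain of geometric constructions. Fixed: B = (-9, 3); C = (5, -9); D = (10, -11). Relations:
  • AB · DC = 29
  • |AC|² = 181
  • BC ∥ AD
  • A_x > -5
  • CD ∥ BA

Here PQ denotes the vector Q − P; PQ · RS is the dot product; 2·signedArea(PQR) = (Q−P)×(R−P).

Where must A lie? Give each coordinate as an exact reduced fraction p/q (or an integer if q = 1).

1. A_x = -4  [BC ∥ AD ∩ CD ∥ BA]
2. A_y = 1  [BC ∥ AD ∩ CD ∥ BA]
   → A = (-4, 1)

A = (-4, 1)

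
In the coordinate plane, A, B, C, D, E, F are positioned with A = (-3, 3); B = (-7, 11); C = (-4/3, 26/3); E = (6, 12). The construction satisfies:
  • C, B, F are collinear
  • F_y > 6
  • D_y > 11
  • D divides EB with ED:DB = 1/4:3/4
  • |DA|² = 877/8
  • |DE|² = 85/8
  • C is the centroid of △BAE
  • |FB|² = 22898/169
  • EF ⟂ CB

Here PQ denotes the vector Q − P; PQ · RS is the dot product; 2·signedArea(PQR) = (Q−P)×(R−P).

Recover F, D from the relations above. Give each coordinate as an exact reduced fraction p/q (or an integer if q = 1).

D = (11/4, 47/4)
F = (636/169, 1110/169)

1. F_x = 636/169  [C, B, F are collinear ∩ EF ⟂ CB]
2. F_y = 1110/169  [C, B, F are collinear ∩ EF ⟂ CB]
   → F = (636/169, 1110/169)
3. D_x = 11/4  [D divides EB with ED:DB = 1/4:3/4]
4. D_y = 47/4  [D divides EB with ED:DB = 1/4:3/4]
   → D = (11/4, 47/4)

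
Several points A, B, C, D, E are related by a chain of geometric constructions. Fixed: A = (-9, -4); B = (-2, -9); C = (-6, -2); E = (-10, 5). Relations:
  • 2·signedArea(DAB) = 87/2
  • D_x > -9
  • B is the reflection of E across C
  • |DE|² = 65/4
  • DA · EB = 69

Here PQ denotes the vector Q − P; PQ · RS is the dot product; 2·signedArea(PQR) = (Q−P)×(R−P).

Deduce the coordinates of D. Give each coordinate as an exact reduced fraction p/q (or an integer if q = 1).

1. D_x = -8  [2·signedArea(DAB) = 87/2 ∩ DA · EB = 69]
2. D_y = 3/2  [2·signedArea(DAB) = 87/2 ∩ DA · EB = 69]
   → D = (-8, 3/2)

D = (-8, 3/2)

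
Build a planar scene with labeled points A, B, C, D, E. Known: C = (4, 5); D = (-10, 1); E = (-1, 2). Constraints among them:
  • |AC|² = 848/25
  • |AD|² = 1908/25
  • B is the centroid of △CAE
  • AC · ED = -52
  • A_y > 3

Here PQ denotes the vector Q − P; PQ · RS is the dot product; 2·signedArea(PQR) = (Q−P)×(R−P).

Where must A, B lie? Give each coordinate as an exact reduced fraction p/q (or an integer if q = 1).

1. A_x = -8/5  [line 9·x + 1·y + 11 = 0 ∩ |AD|² = 1908/25]
2. A_y = 17/5  [line 9·x + 1·y + 11 = 0 ∩ |AD|² = 1908/25]
   → A = (-8/5, 17/5)
3. B_x = 7/15  [B is the centroid of △CAE]
4. B_y = 52/15  [B is the centroid of △CAE]
   → B = (7/15, 52/15)

A = (-8/5, 17/5)
B = (7/15, 52/15)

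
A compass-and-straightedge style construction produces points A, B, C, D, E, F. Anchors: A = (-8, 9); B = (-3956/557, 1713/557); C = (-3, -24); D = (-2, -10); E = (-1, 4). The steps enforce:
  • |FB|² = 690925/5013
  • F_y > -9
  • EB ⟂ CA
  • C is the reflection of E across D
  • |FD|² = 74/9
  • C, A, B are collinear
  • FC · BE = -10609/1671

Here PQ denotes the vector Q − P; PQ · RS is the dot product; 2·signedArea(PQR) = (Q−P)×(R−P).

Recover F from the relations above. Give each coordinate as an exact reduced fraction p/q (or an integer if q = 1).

1. F_x = -13/3  [line -3399/557·x + -515/557·y + -57062/1671 = 0 ∩ |FD|² = 74/9]
2. F_y = -25/3  [line -3399/557·x + -515/557·y + -57062/1671 = 0 ∩ |FD|² = 74/9]
   → F = (-13/3, -25/3)

F = (-13/3, -25/3)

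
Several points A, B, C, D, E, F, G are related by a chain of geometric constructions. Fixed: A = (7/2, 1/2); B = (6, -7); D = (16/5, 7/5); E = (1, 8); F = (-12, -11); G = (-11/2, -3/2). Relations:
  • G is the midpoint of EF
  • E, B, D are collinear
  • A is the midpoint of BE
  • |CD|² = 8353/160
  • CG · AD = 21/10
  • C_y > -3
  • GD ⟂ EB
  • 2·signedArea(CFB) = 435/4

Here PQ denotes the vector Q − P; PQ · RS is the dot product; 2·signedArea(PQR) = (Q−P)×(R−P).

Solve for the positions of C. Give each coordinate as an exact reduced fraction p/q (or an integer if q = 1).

1. C_x = -21/8  [2·signedArea(CFB) = 435/4 ∩ CG · AD = 21/10]
2. C_y = -23/8  [2·signedArea(CFB) = 435/4 ∩ CG · AD = 21/10]
   → C = (-21/8, -23/8)

C = (-21/8, -23/8)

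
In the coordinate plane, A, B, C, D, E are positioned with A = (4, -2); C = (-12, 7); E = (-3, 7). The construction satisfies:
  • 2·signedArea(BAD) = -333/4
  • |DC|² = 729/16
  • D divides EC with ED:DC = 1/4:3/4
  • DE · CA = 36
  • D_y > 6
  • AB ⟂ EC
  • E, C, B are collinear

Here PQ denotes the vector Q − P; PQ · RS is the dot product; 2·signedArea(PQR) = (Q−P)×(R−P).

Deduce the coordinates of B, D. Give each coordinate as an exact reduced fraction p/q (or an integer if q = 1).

1. B_x = 4  [E, C, B are collinear ∩ AB ⟂ EC]
2. B_y = 7  [E, C, B are collinear ∩ AB ⟂ EC]
   → B = (4, 7)
3. D_x = -21/4  [D divides EC with ED:DC = 1/4:3/4]
4. D_y = 7  [D divides EC with ED:DC = 1/4:3/4]
   → D = (-21/4, 7)

B = (4, 7)
D = (-21/4, 7)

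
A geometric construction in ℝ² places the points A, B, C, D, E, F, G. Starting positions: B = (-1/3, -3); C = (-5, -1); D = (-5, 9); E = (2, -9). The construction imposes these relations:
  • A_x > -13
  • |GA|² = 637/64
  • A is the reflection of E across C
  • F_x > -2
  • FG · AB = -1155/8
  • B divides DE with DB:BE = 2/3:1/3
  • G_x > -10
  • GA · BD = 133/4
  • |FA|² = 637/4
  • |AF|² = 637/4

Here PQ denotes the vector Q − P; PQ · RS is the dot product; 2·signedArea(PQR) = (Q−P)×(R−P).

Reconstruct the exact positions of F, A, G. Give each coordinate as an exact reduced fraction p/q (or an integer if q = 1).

A = (-12, 7)
F = (-3/2, 0)
G = (-75/8, 21/4)

1. A_x = -12  [A is the reflection of E across C]
2. A_y = 7  [A is the reflection of E across C]
   → A = (-12, 7)
3. G_x = -75/8  [line 14/3·x + -12·y + 427/4 = 0 ∩ |GA|² = 637/64]
4. G_y = 21/4  [line 14/3·x + -12·y + 427/4 = 0 ∩ |GA|² = 637/64]
   → G = (-75/8, 21/4)
5. F_x = -3/2  [line -35/3·x + 10·y + -35/2 = 0 ∩ |FA|² = 637/4]
6. F_y = 0  [line -35/3·x + 10·y + -35/2 = 0 ∩ |FA|² = 637/4]
   → F = (-3/2, 0)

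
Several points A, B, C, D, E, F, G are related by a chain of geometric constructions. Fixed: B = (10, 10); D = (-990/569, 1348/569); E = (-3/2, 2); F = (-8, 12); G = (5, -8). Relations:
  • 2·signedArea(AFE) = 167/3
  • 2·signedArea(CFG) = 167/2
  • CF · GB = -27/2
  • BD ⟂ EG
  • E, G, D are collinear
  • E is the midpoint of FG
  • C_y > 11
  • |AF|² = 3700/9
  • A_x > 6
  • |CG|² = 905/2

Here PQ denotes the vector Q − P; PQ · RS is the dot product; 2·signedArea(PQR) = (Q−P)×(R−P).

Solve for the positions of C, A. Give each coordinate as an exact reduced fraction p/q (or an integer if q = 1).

1. C_x = -7/2  [2·signedArea(CFG) = 167/2 ∩ CF · GB = -27/2]
2. C_y = 23/2  [2·signedArea(CFG) = 167/2 ∩ CF · GB = -27/2]
   → C = (-7/2, 23/2)
3. A_x = 20/3  [line 10·x + 13/2·y + -161/3 = 0 ∩ |AF|² = 3700/9]
4. A_y = -2  [line 10·x + 13/2·y + -161/3 = 0 ∩ |AF|² = 3700/9]
   → A = (20/3, -2)

A = (20/3, -2)
C = (-7/2, 23/2)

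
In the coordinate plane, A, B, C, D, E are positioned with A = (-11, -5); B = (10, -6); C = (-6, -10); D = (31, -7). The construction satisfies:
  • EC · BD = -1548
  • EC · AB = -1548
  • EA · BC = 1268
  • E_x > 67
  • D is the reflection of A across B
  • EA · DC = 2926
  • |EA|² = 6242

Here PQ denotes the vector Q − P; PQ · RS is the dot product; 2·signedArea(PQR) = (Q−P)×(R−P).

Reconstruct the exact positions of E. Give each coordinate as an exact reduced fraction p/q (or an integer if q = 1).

1. E_x = 68  [EC · AB = -1548 ∩ EA · BC = 1268]
2. E_y = -4  [EC · AB = -1548 ∩ EA · BC = 1268]
   → E = (68, -4)

E = (68, -4)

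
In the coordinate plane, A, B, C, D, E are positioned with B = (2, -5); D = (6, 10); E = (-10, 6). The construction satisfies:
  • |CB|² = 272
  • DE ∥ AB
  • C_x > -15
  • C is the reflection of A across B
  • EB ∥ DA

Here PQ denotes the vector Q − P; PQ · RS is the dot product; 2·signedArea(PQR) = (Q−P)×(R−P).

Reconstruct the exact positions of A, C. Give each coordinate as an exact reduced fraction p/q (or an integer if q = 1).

1. A_x = 18  [DE ∥ AB ∩ EB ∥ DA]
2. A_y = -1  [DE ∥ AB ∩ EB ∥ DA]
   → A = (18, -1)
3. C_x = -14  [C is the reflection of A across B]
4. C_y = -9  [C is the reflection of A across B]
   → C = (-14, -9)

A = (18, -1)
C = (-14, -9)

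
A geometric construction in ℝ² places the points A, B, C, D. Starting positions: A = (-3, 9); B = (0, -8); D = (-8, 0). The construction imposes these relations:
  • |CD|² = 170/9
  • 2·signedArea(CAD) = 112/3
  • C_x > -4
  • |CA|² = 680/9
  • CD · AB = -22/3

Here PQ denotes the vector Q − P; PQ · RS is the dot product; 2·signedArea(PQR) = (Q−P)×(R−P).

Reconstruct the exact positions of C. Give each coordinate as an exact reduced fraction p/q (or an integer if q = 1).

C = (-11/3, 1/3)

1. C_x = -11/3  [CD · AB = -22/3 ∩ 2·signedArea(CAD) = 112/3]
2. C_y = 1/3  [CD · AB = -22/3 ∩ 2·signedArea(CAD) = 112/3]
   → C = (-11/3, 1/3)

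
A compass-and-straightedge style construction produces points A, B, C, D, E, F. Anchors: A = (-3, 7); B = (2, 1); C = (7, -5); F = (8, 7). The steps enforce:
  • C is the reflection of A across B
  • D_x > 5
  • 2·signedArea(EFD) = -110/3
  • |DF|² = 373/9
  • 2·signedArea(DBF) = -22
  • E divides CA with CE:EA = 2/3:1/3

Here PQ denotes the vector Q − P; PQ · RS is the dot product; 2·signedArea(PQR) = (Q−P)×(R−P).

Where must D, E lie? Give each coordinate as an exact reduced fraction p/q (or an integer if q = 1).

D = (17/3, 1)
E = (1/3, 3)

1. E_x = 1/3  [E divides CA with CE:EA = 2/3:1/3]
2. E_y = 3  [E divides CA with CE:EA = 2/3:1/3]
   → E = (1/3, 3)
3. D_x = 17/3  [2·signedArea(DBF) = -22 ∩ 2·signedArea(EFD) = -110/3]
4. D_y = 1  [2·signedArea(DBF) = -22 ∩ 2·signedArea(EFD) = -110/3]
   → D = (17/3, 1)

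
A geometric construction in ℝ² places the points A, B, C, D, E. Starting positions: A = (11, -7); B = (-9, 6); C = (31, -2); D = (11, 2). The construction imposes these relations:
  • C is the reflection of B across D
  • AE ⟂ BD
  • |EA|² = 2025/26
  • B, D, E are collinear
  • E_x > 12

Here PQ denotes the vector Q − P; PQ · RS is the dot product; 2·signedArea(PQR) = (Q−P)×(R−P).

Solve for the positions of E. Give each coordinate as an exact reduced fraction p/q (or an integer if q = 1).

E = (331/26, 43/26)

1. E_x = 331/26  [B, D, E are collinear ∩ AE ⟂ BD]
2. E_y = 43/26  [B, D, E are collinear ∩ AE ⟂ BD]
   → E = (331/26, 43/26)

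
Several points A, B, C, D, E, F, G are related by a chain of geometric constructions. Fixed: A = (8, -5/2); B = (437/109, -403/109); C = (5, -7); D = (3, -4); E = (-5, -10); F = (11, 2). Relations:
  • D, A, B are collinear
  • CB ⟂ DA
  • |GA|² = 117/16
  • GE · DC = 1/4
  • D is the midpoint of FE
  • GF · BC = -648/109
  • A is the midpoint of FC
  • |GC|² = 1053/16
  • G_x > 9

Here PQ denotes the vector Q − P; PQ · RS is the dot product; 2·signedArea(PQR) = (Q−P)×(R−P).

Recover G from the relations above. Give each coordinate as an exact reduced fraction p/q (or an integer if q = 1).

G = (19/2, -1/4)

1. G_x = 19/2  [GF · BC = -648/109 ∩ GE · DC = 1/4]
2. G_y = -1/4  [GF · BC = -648/109 ∩ GE · DC = 1/4]
   → G = (19/2, -1/4)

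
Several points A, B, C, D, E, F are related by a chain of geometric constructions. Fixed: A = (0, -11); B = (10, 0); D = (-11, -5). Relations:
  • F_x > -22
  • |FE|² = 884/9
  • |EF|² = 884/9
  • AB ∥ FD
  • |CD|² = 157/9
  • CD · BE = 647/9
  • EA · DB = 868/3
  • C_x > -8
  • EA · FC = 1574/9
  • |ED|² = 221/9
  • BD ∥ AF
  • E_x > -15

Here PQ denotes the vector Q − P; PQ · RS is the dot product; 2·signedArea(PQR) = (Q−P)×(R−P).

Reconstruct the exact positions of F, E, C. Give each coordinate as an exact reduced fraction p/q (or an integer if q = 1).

1. F_x = -21  [AB ∥ FD ∩ BD ∥ AF]
2. F_y = -16  [AB ∥ FD ∩ BD ∥ AF]
   → F = (-21, -16)
3. E_x = -43/3  [line -21·x + -5·y + -1033/3 = 0 ∩ |ED|² = 221/9]
4. E_y = -26/3  [line -21·x + -5·y + -1033/3 = 0 ∩ |ED|² = 221/9]
   → E = (-43/3, -26/3)
5. C_x = -22/3  [EA · FC = 1574/9 ∩ CD · BE = 647/9]
6. C_y = -7  [EA · FC = 1574/9 ∩ CD · BE = 647/9]
   → C = (-22/3, -7)

C = (-22/3, -7)
E = (-43/3, -26/3)
F = (-21, -16)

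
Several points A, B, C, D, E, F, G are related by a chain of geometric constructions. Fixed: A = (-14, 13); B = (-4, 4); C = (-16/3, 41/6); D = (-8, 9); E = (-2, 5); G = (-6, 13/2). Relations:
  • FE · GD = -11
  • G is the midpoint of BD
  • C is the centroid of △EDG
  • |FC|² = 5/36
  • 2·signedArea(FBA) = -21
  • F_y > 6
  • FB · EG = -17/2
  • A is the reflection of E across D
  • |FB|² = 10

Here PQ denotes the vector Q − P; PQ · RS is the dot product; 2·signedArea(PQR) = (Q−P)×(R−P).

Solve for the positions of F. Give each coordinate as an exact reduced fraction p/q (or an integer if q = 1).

F = (-5, 7)

1. F_x = -5  [2·signedArea(FBA) = -21 ∩ FB · EG = -17/2]
2. F_y = 7  [2·signedArea(FBA) = -21 ∩ FB · EG = -17/2]
   → F = (-5, 7)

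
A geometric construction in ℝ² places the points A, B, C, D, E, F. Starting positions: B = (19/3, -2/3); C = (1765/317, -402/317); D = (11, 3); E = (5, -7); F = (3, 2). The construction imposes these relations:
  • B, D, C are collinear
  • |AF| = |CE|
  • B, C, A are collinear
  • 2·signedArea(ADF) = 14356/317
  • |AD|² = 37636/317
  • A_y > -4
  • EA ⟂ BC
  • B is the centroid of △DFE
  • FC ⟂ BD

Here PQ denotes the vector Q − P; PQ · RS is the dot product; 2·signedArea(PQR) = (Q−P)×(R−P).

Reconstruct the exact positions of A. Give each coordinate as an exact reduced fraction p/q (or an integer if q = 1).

1. A_x = 771/317  [B, C, A are collinear ∩ EA ⟂ BC]
2. A_y = -1183/317  [B, C, A are collinear ∩ EA ⟂ BC]
   → A = (771/317, -1183/317)

A = (771/317, -1183/317)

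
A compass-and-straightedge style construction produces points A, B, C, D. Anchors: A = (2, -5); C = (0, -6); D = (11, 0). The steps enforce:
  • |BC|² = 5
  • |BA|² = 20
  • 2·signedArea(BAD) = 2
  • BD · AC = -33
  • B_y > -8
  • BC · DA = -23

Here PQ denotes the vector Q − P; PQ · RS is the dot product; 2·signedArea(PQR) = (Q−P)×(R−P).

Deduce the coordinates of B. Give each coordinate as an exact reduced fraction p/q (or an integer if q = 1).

B = (-2, -7)

1. B_x = -2  [BC · DA = -23 ∩ BD · AC = -33]
2. B_y = -7  [BC · DA = -23 ∩ BD · AC = -33]
   → B = (-2, -7)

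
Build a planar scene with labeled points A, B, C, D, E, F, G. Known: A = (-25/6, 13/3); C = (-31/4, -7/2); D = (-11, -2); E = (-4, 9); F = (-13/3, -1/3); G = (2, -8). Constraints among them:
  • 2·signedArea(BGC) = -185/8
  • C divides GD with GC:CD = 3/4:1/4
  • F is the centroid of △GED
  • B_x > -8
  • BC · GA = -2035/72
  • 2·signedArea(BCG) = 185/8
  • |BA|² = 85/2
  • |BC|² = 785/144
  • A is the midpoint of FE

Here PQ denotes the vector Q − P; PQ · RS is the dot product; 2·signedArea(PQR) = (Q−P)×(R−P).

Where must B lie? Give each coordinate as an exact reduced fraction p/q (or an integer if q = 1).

1. B_x = -23/3  [2·signedArea(BGC) = -185/8 ∩ BC · GA = -2035/72]
2. B_y = -7/6  [2·signedArea(BGC) = -185/8 ∩ BC · GA = -2035/72]
   → B = (-23/3, -7/6)

B = (-23/3, -7/6)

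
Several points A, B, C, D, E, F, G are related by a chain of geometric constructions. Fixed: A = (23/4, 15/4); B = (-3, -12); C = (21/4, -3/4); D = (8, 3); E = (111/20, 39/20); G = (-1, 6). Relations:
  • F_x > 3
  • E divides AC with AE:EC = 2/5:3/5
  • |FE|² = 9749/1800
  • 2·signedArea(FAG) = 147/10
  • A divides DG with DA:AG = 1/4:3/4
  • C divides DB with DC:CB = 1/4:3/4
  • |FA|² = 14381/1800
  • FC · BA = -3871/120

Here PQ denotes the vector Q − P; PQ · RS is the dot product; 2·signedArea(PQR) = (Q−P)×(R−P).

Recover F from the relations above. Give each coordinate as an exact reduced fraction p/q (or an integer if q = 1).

1. F_x = 49/15  [2·signedArea(FAG) = 147/10 ∩ FC · BA = -3871/120]
2. F_y = 12/5  [2·signedArea(FAG) = 147/10 ∩ FC · BA = -3871/120]
   → F = (49/15, 12/5)

F = (49/15, 12/5)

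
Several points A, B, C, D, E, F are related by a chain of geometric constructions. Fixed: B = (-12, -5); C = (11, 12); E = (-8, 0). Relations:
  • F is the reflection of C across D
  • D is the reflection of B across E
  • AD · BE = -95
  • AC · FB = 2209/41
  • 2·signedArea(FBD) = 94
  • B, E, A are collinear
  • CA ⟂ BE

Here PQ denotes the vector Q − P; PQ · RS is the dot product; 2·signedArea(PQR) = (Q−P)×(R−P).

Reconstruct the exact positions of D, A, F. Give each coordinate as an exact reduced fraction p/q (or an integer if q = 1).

1. D_x = -4  [D is the reflection of B across E]
2. D_y = 5  [D is the reflection of B across E]
   → D = (-4, 5)
3. A_x = 216/41  [B, E, A are collinear ∩ CA ⟂ BE]
4. A_y = 680/41  [B, E, A are collinear ∩ CA ⟂ BE]
   → A = (216/41, 680/41)
5. F_x = -19  [F is the reflection of C across D]
6. F_y = -2  [F is the reflection of C across D]
   → F = (-19, -2)

A = (216/41, 680/41)
D = (-4, 5)
F = (-19, -2)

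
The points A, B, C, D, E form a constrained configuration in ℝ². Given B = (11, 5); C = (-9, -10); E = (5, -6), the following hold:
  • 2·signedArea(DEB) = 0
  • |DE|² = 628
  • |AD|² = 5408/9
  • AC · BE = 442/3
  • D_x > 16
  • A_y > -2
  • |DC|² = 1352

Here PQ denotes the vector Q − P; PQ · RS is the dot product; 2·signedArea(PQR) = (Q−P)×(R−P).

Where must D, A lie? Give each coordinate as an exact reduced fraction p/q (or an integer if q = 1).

A = (-1/3, -4/3)
D = (17, 16)

1. D_x = 17  [line -11·x + 6·y + 91 = 0 ∩ |DC|² = 1352]
2. D_y = 16  [line -11·x + 6·y + 91 = 0 ∩ |DC|² = 1352]
   → D = (17, 16)
3. A_x = -1/3  [line 6·x + 11·y + 50/3 = 0 ∩ |AD|² = 5408/9]
4. A_y = -4/3  [line 6·x + 11·y + 50/3 = 0 ∩ |AD|² = 5408/9]
   → A = (-1/3, -4/3)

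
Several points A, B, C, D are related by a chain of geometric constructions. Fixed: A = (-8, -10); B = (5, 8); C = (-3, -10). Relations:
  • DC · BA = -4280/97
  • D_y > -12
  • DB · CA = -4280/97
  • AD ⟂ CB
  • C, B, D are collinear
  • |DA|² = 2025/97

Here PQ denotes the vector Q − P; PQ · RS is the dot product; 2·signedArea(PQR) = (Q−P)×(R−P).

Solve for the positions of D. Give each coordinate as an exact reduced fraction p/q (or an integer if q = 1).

1. D_x = -371/97  [C, B, D are collinear ∩ AD ⟂ CB]
2. D_y = -1150/97  [C, B, D are collinear ∩ AD ⟂ CB]
   → D = (-371/97, -1150/97)

D = (-371/97, -1150/97)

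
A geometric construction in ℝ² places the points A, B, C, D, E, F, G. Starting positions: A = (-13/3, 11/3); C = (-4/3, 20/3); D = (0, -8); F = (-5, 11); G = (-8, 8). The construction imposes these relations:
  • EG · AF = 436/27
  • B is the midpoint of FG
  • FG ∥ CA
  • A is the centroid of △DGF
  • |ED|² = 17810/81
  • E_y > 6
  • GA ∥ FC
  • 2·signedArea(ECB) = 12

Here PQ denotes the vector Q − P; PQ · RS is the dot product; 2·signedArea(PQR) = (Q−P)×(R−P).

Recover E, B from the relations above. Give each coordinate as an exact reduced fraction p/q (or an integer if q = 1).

B = (-13/2, 19/2)
E = (-41/9, 55/9)

1. B_x = -13/2  [B is the midpoint of FG]
2. B_y = 19/2  [B is the midpoint of FG]
   → B = (-13/2, 19/2)
3. E_x = -41/9  [EG · AF = 436/27 ∩ 2·signedArea(ECB) = 12]
4. E_y = 55/9  [EG · AF = 436/27 ∩ 2·signedArea(ECB) = 12]
   → E = (-41/9, 55/9)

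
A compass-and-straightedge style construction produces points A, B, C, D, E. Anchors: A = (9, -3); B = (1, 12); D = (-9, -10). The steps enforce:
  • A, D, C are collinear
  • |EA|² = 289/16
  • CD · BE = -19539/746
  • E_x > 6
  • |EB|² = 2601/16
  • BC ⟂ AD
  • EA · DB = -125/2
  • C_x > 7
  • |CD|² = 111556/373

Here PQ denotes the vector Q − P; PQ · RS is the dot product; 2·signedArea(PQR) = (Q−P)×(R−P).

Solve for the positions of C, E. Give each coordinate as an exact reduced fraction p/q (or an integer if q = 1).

C = (2655/373, -1392/373)
E = (7, 3/4)

1. C_x = 2655/373  [A, D, C are collinear ∩ BC ⟂ AD]
2. C_y = -1392/373  [A, D, C are collinear ∩ BC ⟂ AD]
   → C = (2655/373, -1392/373)
3. E_x = 7  [EA · DB = -125/2 ∩ CD · BE = -19539/746]
4. E_y = 3/4  [EA · DB = -125/2 ∩ CD · BE = -19539/746]
   → E = (7, 3/4)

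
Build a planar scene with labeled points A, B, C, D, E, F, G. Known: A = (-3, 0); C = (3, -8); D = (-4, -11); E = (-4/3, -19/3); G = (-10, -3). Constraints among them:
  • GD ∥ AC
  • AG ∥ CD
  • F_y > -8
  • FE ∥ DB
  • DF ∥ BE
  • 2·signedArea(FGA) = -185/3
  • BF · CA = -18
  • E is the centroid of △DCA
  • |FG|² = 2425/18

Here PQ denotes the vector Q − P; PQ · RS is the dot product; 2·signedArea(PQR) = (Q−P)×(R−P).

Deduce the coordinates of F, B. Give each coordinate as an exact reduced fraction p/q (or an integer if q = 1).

B = (-37/6, -61/6)
F = (5/6, -43/6)

1. F_x = 5/6  [line -3·x + 7·y + 158/3 = 0 ∩ |FG|² = 2425/18]
2. F_y = -43/6  [line -3·x + 7·y + 158/3 = 0 ∩ |FG|² = 2425/18]
   → F = (5/6, -43/6)
3. B_x = -37/6  [DF ∥ BE ∩ FE ∥ DB]
4. B_y = -61/6  [DF ∥ BE ∩ FE ∥ DB]
   → B = (-37/6, -61/6)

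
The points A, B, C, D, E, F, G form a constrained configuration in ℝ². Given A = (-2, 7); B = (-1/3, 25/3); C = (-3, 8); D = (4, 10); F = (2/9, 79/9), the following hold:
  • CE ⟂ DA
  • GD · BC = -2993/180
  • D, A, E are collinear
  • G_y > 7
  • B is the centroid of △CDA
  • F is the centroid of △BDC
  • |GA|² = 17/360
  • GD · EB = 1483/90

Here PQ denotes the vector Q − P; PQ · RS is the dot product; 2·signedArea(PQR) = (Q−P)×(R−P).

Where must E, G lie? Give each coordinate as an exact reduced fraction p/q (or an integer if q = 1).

1. E_x = -12/5  [D, A, E are collinear ∩ CE ⟂ DA]
2. E_y = 34/5  [D, A, E are collinear ∩ CE ⟂ DA]
   → E = (-12/5, 34/5)
3. G_x = -113/60  [GD · EB = 1483/90 ∩ GD · BC = -2993/180]
4. G_y = 431/60  [GD · EB = 1483/90 ∩ GD · BC = -2993/180]
   → G = (-113/60, 431/60)

E = (-12/5, 34/5)
G = (-113/60, 431/60)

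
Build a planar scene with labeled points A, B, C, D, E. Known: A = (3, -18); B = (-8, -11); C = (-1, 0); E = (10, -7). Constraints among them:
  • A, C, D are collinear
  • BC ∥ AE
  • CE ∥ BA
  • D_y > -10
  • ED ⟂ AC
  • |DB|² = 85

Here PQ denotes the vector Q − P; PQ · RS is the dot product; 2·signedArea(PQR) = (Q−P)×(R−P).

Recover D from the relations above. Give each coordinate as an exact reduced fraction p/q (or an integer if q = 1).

D = (1, -9)

1. D_x = 1  [A, C, D are collinear ∩ ED ⟂ AC]
2. D_y = -9  [A, C, D are collinear ∩ ED ⟂ AC]
   → D = (1, -9)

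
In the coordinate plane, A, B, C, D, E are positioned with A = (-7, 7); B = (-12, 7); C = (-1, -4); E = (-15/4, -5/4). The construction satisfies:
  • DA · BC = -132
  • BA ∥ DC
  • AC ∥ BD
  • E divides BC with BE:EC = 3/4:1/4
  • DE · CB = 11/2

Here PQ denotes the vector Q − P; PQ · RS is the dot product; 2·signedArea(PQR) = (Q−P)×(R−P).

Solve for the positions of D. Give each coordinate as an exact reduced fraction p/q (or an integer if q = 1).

D = (-6, -4)

1. D_x = -6  [BA ∥ DC ∩ AC ∥ BD]
2. D_y = -4  [BA ∥ DC ∩ AC ∥ BD]
   → D = (-6, -4)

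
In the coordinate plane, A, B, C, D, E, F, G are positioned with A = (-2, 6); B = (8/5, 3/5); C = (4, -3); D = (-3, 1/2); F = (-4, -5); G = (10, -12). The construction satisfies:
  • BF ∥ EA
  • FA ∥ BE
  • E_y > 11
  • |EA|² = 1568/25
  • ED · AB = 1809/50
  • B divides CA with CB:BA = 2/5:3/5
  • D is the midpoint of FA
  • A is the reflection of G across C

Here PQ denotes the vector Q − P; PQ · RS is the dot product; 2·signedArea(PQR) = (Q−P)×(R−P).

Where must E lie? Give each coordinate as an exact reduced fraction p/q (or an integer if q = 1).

1. E_x = 18/5  [BF ∥ EA ∩ FA ∥ BE]
2. E_y = 58/5  [BF ∥ EA ∩ FA ∥ BE]
   → E = (18/5, 58/5)

E = (18/5, 58/5)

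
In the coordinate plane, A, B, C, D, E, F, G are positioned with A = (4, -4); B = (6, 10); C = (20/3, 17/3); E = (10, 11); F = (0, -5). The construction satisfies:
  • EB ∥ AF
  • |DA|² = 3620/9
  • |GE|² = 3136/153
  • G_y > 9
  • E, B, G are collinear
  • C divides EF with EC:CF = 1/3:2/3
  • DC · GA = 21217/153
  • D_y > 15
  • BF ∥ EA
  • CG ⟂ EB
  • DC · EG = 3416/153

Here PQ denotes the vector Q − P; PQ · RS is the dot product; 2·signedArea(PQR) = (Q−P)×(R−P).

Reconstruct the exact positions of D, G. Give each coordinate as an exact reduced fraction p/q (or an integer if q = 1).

D = (28/3, 46/3)
G = (286/51, 505/51)

1. G_x = 286/51  [E, B, G are collinear ∩ CG ⟂ EB]
2. G_y = 505/51  [E, B, G are collinear ∩ CG ⟂ EB]
   → G = (286/51, 505/51)
3. D_x = 28/3  [DC · GA = 21217/153 ∩ DC · EG = 3416/153]
4. D_y = 46/3  [DC · GA = 21217/153 ∩ DC · EG = 3416/153]
   → D = (28/3, 46/3)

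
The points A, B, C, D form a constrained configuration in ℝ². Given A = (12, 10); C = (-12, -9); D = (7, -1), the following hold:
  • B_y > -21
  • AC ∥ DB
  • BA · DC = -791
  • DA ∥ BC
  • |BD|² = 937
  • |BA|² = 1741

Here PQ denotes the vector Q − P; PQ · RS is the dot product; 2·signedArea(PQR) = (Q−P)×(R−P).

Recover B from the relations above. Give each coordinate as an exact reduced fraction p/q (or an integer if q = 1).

B = (-17, -20)

1. B_x = -17  [DA ∥ BC ∩ AC ∥ DB]
2. B_y = -20  [DA ∥ BC ∩ AC ∥ DB]
   → B = (-17, -20)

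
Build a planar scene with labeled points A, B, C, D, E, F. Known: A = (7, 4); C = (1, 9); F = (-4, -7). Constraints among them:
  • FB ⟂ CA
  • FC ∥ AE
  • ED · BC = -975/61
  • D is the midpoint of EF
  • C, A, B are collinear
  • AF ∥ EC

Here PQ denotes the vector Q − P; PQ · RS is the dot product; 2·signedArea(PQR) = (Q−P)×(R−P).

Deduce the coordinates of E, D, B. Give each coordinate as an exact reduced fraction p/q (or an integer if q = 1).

B = (361/61, 299/61)
D = (4, 13/2)
E = (12, 20)

1. E_x = 12  [AF ∥ EC ∩ FC ∥ AE]
2. E_y = 20  [AF ∥ EC ∩ FC ∥ AE]
   → E = (12, 20)
3. D_x = 4  [D is the midpoint of EF]
4. D_y = 13/2  [D is the midpoint of EF]
   → D = (4, 13/2)
5. B_x = 361/61  [C, A, B are collinear ∩ FB ⟂ CA]
6. B_y = 299/61  [C, A, B are collinear ∩ FB ⟂ CA]
   → B = (361/61, 299/61)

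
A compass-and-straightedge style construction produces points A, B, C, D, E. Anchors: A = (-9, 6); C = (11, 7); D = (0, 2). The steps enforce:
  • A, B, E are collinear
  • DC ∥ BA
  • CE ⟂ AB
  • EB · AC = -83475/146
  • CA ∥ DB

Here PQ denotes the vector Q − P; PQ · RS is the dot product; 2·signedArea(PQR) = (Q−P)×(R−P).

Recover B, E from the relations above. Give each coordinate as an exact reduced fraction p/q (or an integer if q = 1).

B = (-20, 1)
E = (1161/146, 2001/146)

1. B_x = -20  [DC ∥ BA ∩ CA ∥ DB]
2. B_y = 1  [DC ∥ BA ∩ CA ∥ DB]
   → B = (-20, 1)
3. E_x = 1161/146  [A, B, E are collinear ∩ CE ⟂ AB]
4. E_y = 2001/146  [A, B, E are collinear ∩ CE ⟂ AB]
   → E = (1161/146, 2001/146)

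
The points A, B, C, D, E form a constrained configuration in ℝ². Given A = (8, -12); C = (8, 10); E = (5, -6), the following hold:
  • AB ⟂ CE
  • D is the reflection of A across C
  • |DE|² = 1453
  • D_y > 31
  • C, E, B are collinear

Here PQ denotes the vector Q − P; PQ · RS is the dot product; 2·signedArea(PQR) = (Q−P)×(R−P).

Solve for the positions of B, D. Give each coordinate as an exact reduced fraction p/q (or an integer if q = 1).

1. B_x = 1064/265  [C, E, B are collinear ∩ AB ⟂ CE]
2. B_y = -2982/265  [C, E, B are collinear ∩ AB ⟂ CE]
   → B = (1064/265, -2982/265)
3. D_x = 8  [D is the reflection of A across C]
4. D_y = 32  [D is the reflection of A across C]
   → D = (8, 32)

B = (1064/265, -2982/265)
D = (8, 32)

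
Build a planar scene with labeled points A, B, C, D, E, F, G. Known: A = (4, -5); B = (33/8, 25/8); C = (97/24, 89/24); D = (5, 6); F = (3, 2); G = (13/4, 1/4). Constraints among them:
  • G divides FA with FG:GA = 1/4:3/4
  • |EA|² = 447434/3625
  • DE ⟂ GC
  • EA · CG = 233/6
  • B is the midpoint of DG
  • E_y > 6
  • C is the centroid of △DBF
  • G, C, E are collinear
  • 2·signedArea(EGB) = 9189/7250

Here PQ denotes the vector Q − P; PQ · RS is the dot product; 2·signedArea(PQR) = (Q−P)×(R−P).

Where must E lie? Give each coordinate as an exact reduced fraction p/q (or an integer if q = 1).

1. E_x = 16631/3625  [G, C, E are collinear ∩ DE ⟂ GC]
2. E_y = 22092/3625  [G, C, E are collinear ∩ DE ⟂ GC]
   → E = (16631/3625, 22092/3625)

E = (16631/3625, 22092/3625)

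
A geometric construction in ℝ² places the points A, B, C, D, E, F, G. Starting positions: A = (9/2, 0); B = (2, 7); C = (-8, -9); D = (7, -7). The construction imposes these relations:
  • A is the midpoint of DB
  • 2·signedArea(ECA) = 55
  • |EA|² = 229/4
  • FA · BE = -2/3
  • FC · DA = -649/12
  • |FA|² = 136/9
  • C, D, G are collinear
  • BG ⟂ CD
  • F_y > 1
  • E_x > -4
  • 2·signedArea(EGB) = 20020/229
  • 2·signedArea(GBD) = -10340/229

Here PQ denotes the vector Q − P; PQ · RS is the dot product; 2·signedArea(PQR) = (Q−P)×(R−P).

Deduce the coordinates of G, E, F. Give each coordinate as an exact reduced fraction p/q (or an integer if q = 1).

1. G_x = 898/229  [C, D, G are collinear ∩ BG ⟂ CD]
2. G_y = -1697/229  [C, D, G are collinear ∩ BG ⟂ CD]
   → G = (898/229, -1697/229)
3. E_x = -3  [2·signedArea(EGB) = 20020/229 ∩ 2·signedArea(ECA) = 55]
4. E_y = -1  [2·signedArea(EGB) = 20020/229 ∩ 2·signedArea(ECA) = 55]
   → E = (-3, -1)
5. F_x = 7/6  [FC · DA = -649/12 ∩ FA · BE = -2/3]
6. F_y = 2  [FC · DA = -649/12 ∩ FA · BE = -2/3]
   → F = (7/6, 2)

E = (-3, -1)
F = (7/6, 2)
G = (898/229, -1697/229)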